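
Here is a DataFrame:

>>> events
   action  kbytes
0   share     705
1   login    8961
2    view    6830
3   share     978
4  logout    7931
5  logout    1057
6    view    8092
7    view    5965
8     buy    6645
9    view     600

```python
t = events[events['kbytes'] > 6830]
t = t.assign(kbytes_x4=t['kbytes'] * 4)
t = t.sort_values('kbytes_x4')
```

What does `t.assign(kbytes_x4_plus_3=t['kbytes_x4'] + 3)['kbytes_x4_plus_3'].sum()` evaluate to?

filter rows where kbytes > 6830:
   action  kbytes
1   login    8961
4  logout    7931
6    view    8092
add column kbytes_x4 = t['kbytes'] * 4:
   action  kbytes  kbytes_x4
1   login    8961      35844
4  logout    7931      31724
6    view    8092      32368
sort by kbytes_x4:
   action  kbytes  kbytes_x4
4  logout    7931      31724
6    view    8092      32368
1   login    8961      35844
add column kbytes_x4_plus_3 = t['kbytes_x4'] + 3:
   action  kbytes  kbytes_x4  kbytes_x4_plus_3
4  logout    7931      31724             31727
6    view    8092      32368             32371
1   login    8961      35844             35847

99945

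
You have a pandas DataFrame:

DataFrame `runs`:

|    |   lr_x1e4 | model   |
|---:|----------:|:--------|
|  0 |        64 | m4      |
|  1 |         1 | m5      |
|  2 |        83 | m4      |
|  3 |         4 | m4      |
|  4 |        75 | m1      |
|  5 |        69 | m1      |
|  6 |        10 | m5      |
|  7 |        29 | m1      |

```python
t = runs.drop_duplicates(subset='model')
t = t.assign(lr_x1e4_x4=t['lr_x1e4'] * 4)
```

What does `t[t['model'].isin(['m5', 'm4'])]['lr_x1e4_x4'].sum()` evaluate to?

drop duplicate model (keep=first):
   lr_x1e4 model
0       64    m4
1        1    m5
4       75    m1
add column lr_x1e4_x4 = t['lr_x1e4'] * 4:
   lr_x1e4 model  lr_x1e4_x4
0       64    m4         256
1        1    m5           4
4       75    m1         300
filter rows where model in ['m5', 'm4']:
   lr_x1e4 model  lr_x1e4_x4
0       64    m4         256
1        1    m5           4

260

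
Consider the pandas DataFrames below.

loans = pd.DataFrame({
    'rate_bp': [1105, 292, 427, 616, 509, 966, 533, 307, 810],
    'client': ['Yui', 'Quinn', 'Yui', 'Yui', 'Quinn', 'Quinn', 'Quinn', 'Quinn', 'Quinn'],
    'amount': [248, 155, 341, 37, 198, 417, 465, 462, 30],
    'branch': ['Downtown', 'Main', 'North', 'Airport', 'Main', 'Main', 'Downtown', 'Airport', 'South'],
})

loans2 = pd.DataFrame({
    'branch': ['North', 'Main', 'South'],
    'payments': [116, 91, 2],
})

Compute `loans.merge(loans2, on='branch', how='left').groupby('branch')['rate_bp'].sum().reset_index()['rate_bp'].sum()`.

merge on 'branch' (how='left') → 9 rows:
   rate_bp client  amount    branch  payments
0     1105    Yui     248  Downtown       NaN
1      292  Quinn     155      Main      91.0
2      427    Yui     341     North     116.0
3      616    Yui      37   Airport       NaN
4      509  Quinn     198      Main      91.0
5      966  Quinn     417      Main      91.0
6      533  Quinn     465  Downtown       NaN
7      307  Quinn     462   Airport       NaN
8      810  Quinn      30     South       2.0
group by branch, sum of rate_bp:
branch
Airport      923
Downtown    1638
Main        1767
North        427
South        810
Name: rate_bp, dtype: int64
reset_index():
     branch  rate_bp
0   Airport      923
1  Downtown     1638
2      Main     1767
3     North      427
4     South      810

5565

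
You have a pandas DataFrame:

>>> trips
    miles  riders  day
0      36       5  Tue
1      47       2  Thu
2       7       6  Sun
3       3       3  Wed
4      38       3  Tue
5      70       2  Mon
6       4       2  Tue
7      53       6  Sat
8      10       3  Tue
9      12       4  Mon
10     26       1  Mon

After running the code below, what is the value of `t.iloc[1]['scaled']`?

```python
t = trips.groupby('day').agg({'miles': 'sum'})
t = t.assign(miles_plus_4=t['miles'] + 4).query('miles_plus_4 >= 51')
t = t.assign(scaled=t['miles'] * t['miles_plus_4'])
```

3021

group by day, sum of miles:
     miles
day       
Mon    108
Sat     53
Sun      7
Thu     47
Tue     88
Wed      3
add column miles_plus_4 = t['miles'] + 4:
     miles  miles_plus_4
day                     
Mon    108           112
Sat     53            57
Sun      7            11
Thu     47            51
Tue     88            92
Wed      3             7
filter rows where miles_plus_4 >= 51:
     miles  miles_plus_4
day                     
Mon    108           112
Sat     53            57
Thu     47            51
Tue     88            92
add column scaled = t['miles'] * t['miles_plus_4']:
     miles  miles_plus_4  scaled
day                             
Mon    108           112   12096
Sat     53            57    3021
Thu     47            51    2397
Tue     88            92    8096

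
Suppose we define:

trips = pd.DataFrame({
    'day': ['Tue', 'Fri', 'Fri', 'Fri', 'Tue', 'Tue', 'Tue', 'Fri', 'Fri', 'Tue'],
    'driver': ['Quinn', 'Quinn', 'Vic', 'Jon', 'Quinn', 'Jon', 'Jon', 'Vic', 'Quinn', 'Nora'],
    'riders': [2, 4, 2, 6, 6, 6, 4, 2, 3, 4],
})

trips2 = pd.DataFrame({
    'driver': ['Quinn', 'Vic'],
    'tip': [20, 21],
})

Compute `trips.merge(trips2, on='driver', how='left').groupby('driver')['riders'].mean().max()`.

5.33333333333

merge on 'driver' (how='left') → 10 rows:
   day driver  riders   tip
0  Tue  Quinn       2  20.0
1  Fri  Quinn       4  20.0
2  Fri    Vic       2  21.0
3  Fri    Jon       6   NaN
4  Tue  Quinn       6  20.0
5  Tue    Jon       6   NaN
6  Tue    Jon       4   NaN
7  Fri    Vic       2  21.0
8  Fri  Quinn       3  20.0
9  Tue   Nora       4   NaN
group by driver, mean of riders:
driver
Jon      5.333333
Nora     4.000000
Quinn    3.750000
Vic      2.000000
Name: riders, dtype: float64
Then the max of the resulting series: 5.33333333333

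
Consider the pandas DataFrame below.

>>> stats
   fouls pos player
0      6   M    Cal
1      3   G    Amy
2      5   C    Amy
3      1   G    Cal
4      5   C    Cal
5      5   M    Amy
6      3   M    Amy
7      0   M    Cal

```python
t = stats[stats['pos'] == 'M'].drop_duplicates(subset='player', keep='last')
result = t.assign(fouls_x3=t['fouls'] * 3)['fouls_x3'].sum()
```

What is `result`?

9

filter rows where pos == 'M':
   fouls pos player
0      6   M    Cal
5      5   M    Amy
6      3   M    Amy
7      0   M    Cal
drop duplicate player (keep=last):
   fouls pos player
6      3   M    Amy
7      0   M    Cal
add column fouls_x3 = t['fouls'] * 3:
   fouls pos player  fouls_x3
6      3   M    Amy         9
7      0   M    Cal         0
Finally, sum of column 'fouls_x3' = 9.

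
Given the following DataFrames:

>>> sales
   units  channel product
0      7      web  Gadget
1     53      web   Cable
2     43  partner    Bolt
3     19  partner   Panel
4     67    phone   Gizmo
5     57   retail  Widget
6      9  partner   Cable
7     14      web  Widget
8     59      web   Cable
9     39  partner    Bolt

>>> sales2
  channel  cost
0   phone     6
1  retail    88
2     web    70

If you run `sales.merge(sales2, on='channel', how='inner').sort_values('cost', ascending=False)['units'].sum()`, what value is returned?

257

merge on 'channel' (how='inner') → 6 rows:
   units channel product  cost
0      7     web  Gadget    70
1     53     web   Cable    70
2     67   phone   Gizmo     6
3     57  retail  Widget    88
4     14     web  Widget    70
5     59     web   Cable    70
sort by cost descending:
   units channel product  cost
3     57  retail  Widget    88
0      7     web  Gadget    70
1     53     web   Cable    70
4     14     web  Widget    70
5     59     web   Cable    70
2     67   phone   Gizmo     6
Taking the sum of column 'units' gives 257.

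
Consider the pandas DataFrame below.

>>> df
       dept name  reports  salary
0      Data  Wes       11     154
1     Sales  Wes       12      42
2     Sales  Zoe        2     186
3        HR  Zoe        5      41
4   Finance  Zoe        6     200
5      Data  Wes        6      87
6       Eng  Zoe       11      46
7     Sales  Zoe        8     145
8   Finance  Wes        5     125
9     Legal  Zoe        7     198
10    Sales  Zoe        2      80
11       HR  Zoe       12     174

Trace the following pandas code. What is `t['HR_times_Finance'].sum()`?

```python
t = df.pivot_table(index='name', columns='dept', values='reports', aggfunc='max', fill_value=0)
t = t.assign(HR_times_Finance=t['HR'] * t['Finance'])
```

72

pivot: rows=name, cols=dept, max(reports):
dept  Data  Eng  Finance  HR  Legal  Sales
name                                      
Wes     11    0        5   0      0     12
Zoe      0   11        6  12      7      8
add column HR_times_Finance = t['HR'] * t['Finance']:
dept  Data  Eng  Finance  HR  Legal  Sales  HR_times_Finance
name                                                        
Wes     11    0        5   0      0     12                 0
Zoe      0   11        6  12      7      8                72
sum of column 'HR_times_Finance' → 72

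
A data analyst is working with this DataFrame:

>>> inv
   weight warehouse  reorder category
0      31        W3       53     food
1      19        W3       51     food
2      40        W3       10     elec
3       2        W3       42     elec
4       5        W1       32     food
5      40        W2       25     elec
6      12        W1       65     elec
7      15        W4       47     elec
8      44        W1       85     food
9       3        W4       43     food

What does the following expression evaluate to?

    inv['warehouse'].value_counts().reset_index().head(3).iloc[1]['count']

3

value_counts of warehouse:
warehouse
W3    4
W1    3
W4    2
W2    1
Name: count, dtype: int64
reset_index():
  warehouse  count
0        W3      4
1        W1      3
2        W4      2
3        W2      1
take first 3 rows:
  warehouse  count
0        W3      4
1        W1      3
2        W4      2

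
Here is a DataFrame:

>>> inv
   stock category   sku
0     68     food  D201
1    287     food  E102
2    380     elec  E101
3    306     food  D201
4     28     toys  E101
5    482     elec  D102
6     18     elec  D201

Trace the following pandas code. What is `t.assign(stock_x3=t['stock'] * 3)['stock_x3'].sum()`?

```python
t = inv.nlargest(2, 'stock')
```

2586

take 2 rows with largest stock:
   stock category   sku
5    482     elec  D102
2    380     elec  E101
add column stock_x3 = t['stock'] * 3:
   stock category   sku  stock_x3
5    482     elec  D102      1446
2    380     elec  E101      1140
Then the sum of column 'stock_x3': 2586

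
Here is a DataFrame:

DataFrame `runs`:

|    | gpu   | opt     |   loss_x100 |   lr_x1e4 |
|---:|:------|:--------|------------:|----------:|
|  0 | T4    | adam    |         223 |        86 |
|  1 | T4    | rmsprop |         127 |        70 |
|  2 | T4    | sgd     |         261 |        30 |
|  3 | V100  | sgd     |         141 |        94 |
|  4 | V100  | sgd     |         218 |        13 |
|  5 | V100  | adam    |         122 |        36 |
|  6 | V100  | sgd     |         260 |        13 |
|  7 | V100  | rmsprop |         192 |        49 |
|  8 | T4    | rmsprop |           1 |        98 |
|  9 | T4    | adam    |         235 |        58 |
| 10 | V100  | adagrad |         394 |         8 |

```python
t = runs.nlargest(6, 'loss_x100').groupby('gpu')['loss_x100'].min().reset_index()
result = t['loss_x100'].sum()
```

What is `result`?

441

take 6 rows with largest loss_x100:
     gpu      opt  loss_x100  lr_x1e4
10  V100  adagrad        394        8
2     T4      sgd        261       30
6   V100      sgd        260       13
9     T4     adam        235       58
0     T4     adam        223       86
4   V100      sgd        218       13
group by gpu, min of loss_x100:
gpu
T4      223
V100    218
Name: loss_x100, dtype: int64
reset_index():
    gpu  loss_x100
0    T4        223
1  V100        218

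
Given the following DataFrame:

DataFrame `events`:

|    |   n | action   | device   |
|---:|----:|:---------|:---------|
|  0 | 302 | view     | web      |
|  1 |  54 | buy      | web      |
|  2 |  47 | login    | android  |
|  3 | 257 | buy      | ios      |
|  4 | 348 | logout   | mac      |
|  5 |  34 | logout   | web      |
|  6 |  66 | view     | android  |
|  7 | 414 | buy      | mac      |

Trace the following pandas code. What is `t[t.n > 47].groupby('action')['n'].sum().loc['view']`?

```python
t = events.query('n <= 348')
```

368

filter rows where n <= 348:
     n  action   device
0  302    view      web
1   54     buy      web
2   47   login  android
3  257     buy      ios
4  348  logout      mac
5   34  logout      web
6   66    view  android
filter rows where n > 47:
     n  action   device
0  302    view      web
1   54     buy      web
3  257     buy      ios
4  348  logout      mac
6   66    view  android
group by action, sum of n:
action
buy       311
logout    348
view      368
Name: n, dtype: int64
So loc['view'] = 368.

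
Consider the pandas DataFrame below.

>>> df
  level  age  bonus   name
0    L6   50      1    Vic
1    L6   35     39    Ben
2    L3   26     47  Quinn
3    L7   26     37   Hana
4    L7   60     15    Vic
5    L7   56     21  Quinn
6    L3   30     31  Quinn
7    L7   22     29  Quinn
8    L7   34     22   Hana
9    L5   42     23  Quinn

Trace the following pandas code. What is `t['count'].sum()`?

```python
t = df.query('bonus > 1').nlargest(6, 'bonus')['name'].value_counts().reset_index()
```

filter rows where bonus > 1:
  level  age  bonus   name
1    L6   35     39    Ben
2    L3   26     47  Quinn
3    L7   26     37   Hana
4    L7   60     15    Vic
5    L7   56     21  Quinn
6    L3   30     31  Quinn
7    L7   22     29  Quinn
8    L7   34     22   Hana
9    L5   42     23  Quinn
take 6 rows with largest bonus:
  level  age  bonus   name
2    L3   26     47  Quinn
1    L6   35     39    Ben
3    L7   26     37   Hana
6    L3   30     31  Quinn
7    L7   22     29  Quinn
9    L5   42     23  Quinn
value_counts of name:
name
Quinn    4
Ben      1
Hana     1
Name: count, dtype: int64
reset_index():
    name  count
0  Quinn      4
1    Ben      1
2   Hana      1
sum of column 'count' → 6

6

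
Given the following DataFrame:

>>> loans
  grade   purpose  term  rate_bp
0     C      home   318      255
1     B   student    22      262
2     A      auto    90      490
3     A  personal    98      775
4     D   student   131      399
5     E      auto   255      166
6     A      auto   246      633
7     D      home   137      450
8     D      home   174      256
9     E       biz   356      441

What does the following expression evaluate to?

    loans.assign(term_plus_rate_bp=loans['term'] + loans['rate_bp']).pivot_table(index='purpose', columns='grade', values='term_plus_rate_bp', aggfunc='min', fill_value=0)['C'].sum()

add column term_plus_rate_bp = loans['term'] + loans['rate_bp']:
  grade   purpose  term  rate_bp  term_plus_rate_bp
0     C      home   318      255                573
1     B   student    22      262                284
2     A      auto    90      490                580
3     A  personal    98      775                873
4     D   student   131      399                530
5     E      auto   255      166                421
6     A      auto   246      633                879
7     D      home   137      450                587
8     D      home   174      256                430
9     E       biz   356      441                797
pivot: rows=purpose, cols=grade, min(term_plus_rate_bp):
grade       A    B    C    D    E
purpose                          
auto      580    0    0    0  421
biz         0    0    0    0  797
home        0    0  573  430    0
personal  873    0    0    0    0
student     0  284    0  530    0
The sum of column 'C' is 573.

573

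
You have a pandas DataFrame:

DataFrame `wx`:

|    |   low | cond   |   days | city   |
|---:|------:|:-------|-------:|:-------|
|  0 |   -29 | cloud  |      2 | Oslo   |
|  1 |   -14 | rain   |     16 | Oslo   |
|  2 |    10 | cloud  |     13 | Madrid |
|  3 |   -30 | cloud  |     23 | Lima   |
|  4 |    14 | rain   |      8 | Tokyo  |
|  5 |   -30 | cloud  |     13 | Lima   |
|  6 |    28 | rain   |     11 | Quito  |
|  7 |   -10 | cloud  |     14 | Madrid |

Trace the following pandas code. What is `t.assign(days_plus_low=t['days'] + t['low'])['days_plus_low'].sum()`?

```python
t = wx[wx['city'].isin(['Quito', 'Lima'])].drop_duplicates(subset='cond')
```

filter rows where city in ['Quito', 'Lima']:
   low   cond  days   city
3  -30  cloud    23   Lima
5  -30  cloud    13   Lima
6   28   rain    11  Quito
drop duplicate cond (keep=first):
   low   cond  days   city
3  -30  cloud    23   Lima
6   28   rain    11  Quito
add column days_plus_low = t['days'] + t['low']:
   low   cond  days   city  days_plus_low
3  -30  cloud    23   Lima             -7
6   28   rain    11  Quito             39
Then the sum of column 'days_plus_low': 32

32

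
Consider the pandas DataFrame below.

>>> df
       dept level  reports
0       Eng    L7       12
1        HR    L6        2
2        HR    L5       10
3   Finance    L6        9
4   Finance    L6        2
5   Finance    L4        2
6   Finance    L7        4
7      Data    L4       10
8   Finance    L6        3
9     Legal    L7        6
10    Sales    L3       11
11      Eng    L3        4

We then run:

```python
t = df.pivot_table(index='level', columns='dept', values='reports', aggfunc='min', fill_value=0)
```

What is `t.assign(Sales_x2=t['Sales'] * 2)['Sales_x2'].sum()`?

22

pivot: rows=level, cols=dept, min(reports):
dept   Data  Eng  Finance  HR  Legal  Sales
level                                      
L3        0    4        0   0      0     11
L4       10    0        2   0      0      0
L5        0    0        0  10      0      0
L6        0    0        2   2      0      0
L7        0   12        4   0      6      0
add column Sales_x2 = t['Sales'] * 2:
dept   Data  Eng  Finance  HR  Legal  Sales  Sales_x2
level                                                
L3        0    4        0   0      0     11        22
L4       10    0        2   0      0      0         0
L5        0    0        0  10      0      0         0
L6        0    0        2   2      0      0         0
L7        0   12        4   0      6      0         0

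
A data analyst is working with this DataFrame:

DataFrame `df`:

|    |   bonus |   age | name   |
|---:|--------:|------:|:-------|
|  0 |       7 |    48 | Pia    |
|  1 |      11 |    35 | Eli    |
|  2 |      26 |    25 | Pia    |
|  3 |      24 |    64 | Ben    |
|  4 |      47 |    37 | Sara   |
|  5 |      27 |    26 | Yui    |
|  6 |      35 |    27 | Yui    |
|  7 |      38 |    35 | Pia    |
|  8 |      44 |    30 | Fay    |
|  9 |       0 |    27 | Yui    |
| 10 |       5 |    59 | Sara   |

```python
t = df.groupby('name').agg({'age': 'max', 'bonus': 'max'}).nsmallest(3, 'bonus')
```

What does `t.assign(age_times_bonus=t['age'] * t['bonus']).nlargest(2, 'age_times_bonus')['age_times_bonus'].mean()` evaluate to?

group by name: max(age), max(bonus):
      age  bonus
name            
Ben    64     24
Eli    35     11
Fay    30     44
Pia    48     38
Sara   59     47
Yui    27     35
take 3 rows with smallest bonus:
      age  bonus
name            
Eli    35     11
Ben    64     24
Yui    27     35
add column age_times_bonus = t['age'] * t['bonus']:
      age  bonus  age_times_bonus
name                             
Eli    35     11              385
Ben    64     24             1536
Yui    27     35              945
take 2 rows with largest age_times_bonus:
      age  bonus  age_times_bonus
name                             
Ben    64     24             1536
Yui    27     35              945
Finally, mean of column 'age_times_bonus' = 1240.5.

1240.5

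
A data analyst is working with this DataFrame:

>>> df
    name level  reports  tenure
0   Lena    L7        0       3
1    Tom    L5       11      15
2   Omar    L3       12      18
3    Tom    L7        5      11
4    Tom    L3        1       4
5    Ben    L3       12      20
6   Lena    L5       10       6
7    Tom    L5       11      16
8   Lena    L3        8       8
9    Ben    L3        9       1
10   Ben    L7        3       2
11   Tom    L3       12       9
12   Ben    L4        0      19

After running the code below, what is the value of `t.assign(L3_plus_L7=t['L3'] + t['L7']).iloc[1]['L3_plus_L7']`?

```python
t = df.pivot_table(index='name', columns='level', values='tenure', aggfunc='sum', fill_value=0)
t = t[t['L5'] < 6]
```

18

pivot: rows=name, cols=level, sum(tenure):
level  L3  L4  L5  L7
name                 
Ben    21  19   0   2
Lena    8   0   6   3
Omar   18   0   0   0
Tom    13   0  31  11
filter rows where L5 < 6:
level  L3  L4  L5  L7
name                 
Ben    21  19   0   2
Omar   18   0   0   0
add column L3_plus_L7 = t['L3'] + t['L7']:
level  L3  L4  L5  L7  L3_plus_L7
name                             
Ben    21  19   0   2          23
Omar   18   0   0   0          18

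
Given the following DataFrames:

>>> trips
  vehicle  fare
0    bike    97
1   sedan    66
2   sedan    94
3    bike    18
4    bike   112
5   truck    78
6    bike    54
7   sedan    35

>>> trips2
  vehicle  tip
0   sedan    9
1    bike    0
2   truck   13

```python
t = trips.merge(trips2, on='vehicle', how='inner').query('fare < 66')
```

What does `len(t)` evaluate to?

merge on 'vehicle' (how='inner') → 8 rows:
  vehicle  fare  tip
0    bike    97    0
1   sedan    66    9
2   sedan    94    9
3    bike    18    0
4    bike   112    0
5   truck    78   13
6    bike    54    0
7   sedan    35    9
filter rows where fare < 66:
  vehicle  fare  tip
3    bike    18    0
6    bike    54    0
7   sedan    35    9

3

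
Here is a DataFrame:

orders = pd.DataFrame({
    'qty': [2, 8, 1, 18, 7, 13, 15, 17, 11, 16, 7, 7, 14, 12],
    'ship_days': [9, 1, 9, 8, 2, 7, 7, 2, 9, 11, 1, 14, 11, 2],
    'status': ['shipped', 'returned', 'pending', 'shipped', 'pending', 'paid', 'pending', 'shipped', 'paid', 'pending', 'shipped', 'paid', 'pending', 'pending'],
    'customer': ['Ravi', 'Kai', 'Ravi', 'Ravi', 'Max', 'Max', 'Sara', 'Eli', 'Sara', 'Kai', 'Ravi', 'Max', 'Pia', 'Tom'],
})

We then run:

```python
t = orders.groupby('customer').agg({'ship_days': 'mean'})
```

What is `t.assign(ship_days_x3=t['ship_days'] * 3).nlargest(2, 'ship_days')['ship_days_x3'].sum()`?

57.0

group by customer, mean of ship_days:
          ship_days
customer           
Eli        2.000000
Kai        6.000000
Max        7.666667
Pia       11.000000
Ravi       6.750000
Sara       8.000000
Tom        2.000000
add column ship_days_x3 = t['ship_days'] * 3:
          ship_days  ship_days_x3
customer                         
Eli        2.000000          6.00
Kai        6.000000         18.00
Max        7.666667         23.00
Pia       11.000000         33.00
Ravi       6.750000         20.25
Sara       8.000000         24.00
Tom        2.000000          6.00
take 2 rows with largest ship_days:
          ship_days  ship_days_x3
customer                         
Pia            11.0          33.0
Sara            8.0          24.0
So sum() = 57.0.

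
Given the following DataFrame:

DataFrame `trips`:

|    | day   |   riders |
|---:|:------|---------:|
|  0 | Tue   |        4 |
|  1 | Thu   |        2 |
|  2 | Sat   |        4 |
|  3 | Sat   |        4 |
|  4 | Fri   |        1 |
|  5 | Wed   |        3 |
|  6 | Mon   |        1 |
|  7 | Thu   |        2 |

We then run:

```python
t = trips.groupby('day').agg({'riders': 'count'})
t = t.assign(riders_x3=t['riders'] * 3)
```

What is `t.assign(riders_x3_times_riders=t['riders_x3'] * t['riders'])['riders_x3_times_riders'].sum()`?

36

group by day, count of riders:
     riders
day        
Fri       1
Mon       1
Sat       2
Thu       2
Tue       1
Wed       1
add column riders_x3 = t['riders'] * 3:
     riders  riders_x3
day                   
Fri       1          3
Mon       1          3
Sat       2          6
Thu       2          6
Tue       1          3
Wed       1          3
add column riders_x3_times_riders = t['riders_x3'] * t['riders']:
     riders  riders_x3  riders_x3_times_riders
day                                           
Fri       1          3                       3
Mon       1          3                       3
Sat       2          6                      12
Thu       2          6                      12
Tue       1          3                       3
Wed       1          3                       3
Then the sum of column 'riders_x3_times_riders': 36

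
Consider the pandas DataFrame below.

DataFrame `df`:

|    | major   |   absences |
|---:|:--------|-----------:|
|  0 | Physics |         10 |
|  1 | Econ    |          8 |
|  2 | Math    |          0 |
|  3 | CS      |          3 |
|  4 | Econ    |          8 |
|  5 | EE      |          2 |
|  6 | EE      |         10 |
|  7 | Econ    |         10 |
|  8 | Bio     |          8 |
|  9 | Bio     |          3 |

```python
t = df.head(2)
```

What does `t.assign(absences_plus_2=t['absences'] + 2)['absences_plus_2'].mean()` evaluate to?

take first 2 rows:
     major  absences
0  Physics        10
1     Econ         8
add column absences_plus_2 = t['absences'] + 2:
     major  absences  absences_plus_2
0  Physics        10               12
1     Econ         8               10
Hence 11.0.

11.0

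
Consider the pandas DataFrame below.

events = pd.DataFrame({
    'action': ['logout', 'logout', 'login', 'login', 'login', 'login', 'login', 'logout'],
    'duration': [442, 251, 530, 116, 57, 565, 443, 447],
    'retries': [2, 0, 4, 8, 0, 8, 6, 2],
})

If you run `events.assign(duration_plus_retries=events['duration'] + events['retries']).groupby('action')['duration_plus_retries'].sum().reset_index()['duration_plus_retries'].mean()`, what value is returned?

1440.5

add column duration_plus_retries = events['duration'] + events['retries']:
   action  duration  retries  duration_plus_retries
0  logout       442        2                    444
1  logout       251        0                    251
2   login       530        4                    534
3   login       116        8                    124
4   login        57        0                     57
5   login       565        8                    573
6   login       443        6                    449
7  logout       447        2                    449
group by action, sum of duration_plus_retries:
action
login     1737
logout    1144
Name: duration_plus_retries, dtype: int64
reset_index():
   action  duration_plus_retries
0   login                   1737
1  logout                   1144
Then the mean of column 'duration_plus_retries': 1440.5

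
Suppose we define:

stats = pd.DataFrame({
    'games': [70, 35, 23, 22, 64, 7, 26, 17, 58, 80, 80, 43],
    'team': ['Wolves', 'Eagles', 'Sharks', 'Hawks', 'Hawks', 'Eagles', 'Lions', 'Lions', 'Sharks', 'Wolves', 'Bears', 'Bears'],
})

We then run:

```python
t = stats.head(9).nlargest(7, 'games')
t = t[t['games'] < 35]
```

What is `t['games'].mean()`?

take first 9 rows:
   games    team
0     70  Wolves
1     35  Eagles
2     23  Sharks
3     22   Hawks
4     64   Hawks
5      7  Eagles
6     26   Lions
7     17   Lions
8     58  Sharks
take 7 rows with largest games:
   games    team
0     70  Wolves
4     64   Hawks
8     58  Sharks
1     35  Eagles
6     26   Lions
2     23  Sharks
3     22   Hawks
filter rows where games < 35:
   games    team
6     26   Lions
2     23  Sharks
3     22   Hawks

23.6666666667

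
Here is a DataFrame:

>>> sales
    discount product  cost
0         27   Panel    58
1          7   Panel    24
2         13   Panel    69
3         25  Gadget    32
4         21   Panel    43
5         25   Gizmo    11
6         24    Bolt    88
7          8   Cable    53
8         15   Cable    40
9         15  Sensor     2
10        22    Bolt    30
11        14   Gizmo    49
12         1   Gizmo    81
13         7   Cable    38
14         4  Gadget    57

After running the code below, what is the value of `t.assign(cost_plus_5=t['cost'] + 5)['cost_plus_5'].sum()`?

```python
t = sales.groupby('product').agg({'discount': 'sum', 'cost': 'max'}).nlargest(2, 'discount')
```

group by product: sum(discount), max(cost):
         discount  cost
product                
Bolt           46    88
Cable          30    53
Gadget         29    57
Gizmo          40    81
Panel          68    69
Sensor         15     2
take 2 rows with largest discount:
         discount  cost
product                
Panel          68    69
Bolt           46    88
add column cost_plus_5 = t['cost'] + 5:
         discount  cost  cost_plus_5
product                             
Panel          68    69           74
Bolt           46    88           93
Hence 167.

167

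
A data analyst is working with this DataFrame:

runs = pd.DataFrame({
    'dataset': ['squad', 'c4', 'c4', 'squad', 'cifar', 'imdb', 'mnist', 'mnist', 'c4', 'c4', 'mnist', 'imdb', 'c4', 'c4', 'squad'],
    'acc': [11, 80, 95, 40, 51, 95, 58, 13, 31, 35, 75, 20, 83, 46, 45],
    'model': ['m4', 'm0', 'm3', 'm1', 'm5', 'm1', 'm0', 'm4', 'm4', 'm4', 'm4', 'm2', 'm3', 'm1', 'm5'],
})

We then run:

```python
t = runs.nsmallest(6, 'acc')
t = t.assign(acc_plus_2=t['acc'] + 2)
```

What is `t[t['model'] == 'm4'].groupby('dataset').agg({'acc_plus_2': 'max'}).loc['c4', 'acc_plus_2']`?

take 6 rows with smallest acc:
   dataset  acc model
0    squad   11    m4
7    mnist   13    m4
11    imdb   20    m2
8       c4   31    m4
9       c4   35    m4
3    squad   40    m1
add column acc_plus_2 = t['acc'] + 2:
   dataset  acc model  acc_plus_2
0    squad   11    m4          13
7    mnist   13    m4          15
11    imdb   20    m2          22
8       c4   31    m4          33
9       c4   35    m4          37
3    squad   40    m1          42
filter rows where model == 'm4':
  dataset  acc model  acc_plus_2
0   squad   11    m4          13
7   mnist   13    m4          15
8      c4   31    m4          33
9      c4   35    m4          37
group by dataset, max of acc_plus_2:
         acc_plus_2
dataset            
c4               37
mnist            15
squad            13
Reading off the value at row 'c4', column 'acc_plus_2', we get 37.

37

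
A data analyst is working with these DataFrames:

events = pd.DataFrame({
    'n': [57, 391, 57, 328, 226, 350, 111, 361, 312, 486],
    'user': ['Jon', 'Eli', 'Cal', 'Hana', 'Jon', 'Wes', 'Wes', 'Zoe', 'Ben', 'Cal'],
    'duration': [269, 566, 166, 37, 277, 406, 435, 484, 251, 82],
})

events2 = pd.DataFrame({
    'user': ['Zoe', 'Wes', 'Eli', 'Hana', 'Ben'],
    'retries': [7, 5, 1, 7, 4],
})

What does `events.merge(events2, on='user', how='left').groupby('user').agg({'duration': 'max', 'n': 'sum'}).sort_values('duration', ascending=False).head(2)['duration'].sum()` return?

1050

merge on 'user' (how='left') → 10 rows:
     n  user  duration  retries
0   57   Jon       269      NaN
1  391   Eli       566      1.0
2   57   Cal       166      NaN
3  328  Hana        37      7.0
4  226   Jon       277      NaN
5  350   Wes       406      5.0
6  111   Wes       435      5.0
7  361   Zoe       484      7.0
8  312   Ben       251      4.0
9  486   Cal        82      NaN
group by user: max(duration), sum(n):
      duration    n
user               
Ben        251  312
Cal        166  543
Eli        566  391
Hana        37  328
Jon        277  283
Wes        435  461
Zoe        484  361
sort by duration descending:
      duration    n
user               
Eli        566  391
Zoe        484  361
Wes        435  461
Jon        277  283
Ben        251  312
Cal        166  543
Hana        37  328
take first 2 rows:
      duration    n
user               
Eli        566  391
Zoe        484  361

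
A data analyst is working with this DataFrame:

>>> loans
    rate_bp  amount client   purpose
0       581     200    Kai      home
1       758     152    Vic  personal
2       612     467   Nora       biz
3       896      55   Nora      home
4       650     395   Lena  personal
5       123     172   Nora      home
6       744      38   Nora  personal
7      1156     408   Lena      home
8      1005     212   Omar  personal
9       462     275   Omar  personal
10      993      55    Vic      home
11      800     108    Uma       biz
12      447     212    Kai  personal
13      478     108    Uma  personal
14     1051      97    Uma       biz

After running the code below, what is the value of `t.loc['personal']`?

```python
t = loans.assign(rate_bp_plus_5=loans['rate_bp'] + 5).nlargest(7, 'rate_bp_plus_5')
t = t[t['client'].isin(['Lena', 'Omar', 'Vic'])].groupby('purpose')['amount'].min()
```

add column rate_bp_plus_5 = loans['rate_bp'] + 5:
    rate_bp  amount client   purpose  rate_bp_plus_5
0       581     200    Kai      home             586
1       758     152    Vic  personal             763
2       612     467   Nora       biz             617
3       896      55   Nora      home             901
4       650     395   Lena  personal             655
5       123     172   Nora      home             128
6       744      38   Nora  personal             749
7      1156     408   Lena      home            1161
8      1005     212   Omar  personal            1010
9       462     275   Omar  personal             467
10      993      55    Vic      home             998
11      800     108    Uma       biz             805
12      447     212    Kai  personal             452
13      478     108    Uma  personal             483
14     1051      97    Uma       biz            1056
take 7 rows with largest rate_bp_plus_5:
    rate_bp  amount client   purpose  rate_bp_plus_5
7      1156     408   Lena      home            1161
14     1051      97    Uma       biz            1056
8      1005     212   Omar  personal            1010
10      993      55    Vic      home             998
3       896      55   Nora      home             901
11      800     108    Uma       biz             805
1       758     152    Vic  personal             763
filter rows where client in ['Lena', 'Omar', 'Vic']:
    rate_bp  amount client   purpose  rate_bp_plus_5
7      1156     408   Lena      home            1161
8      1005     212   Omar  personal            1010
10      993      55    Vic      home             998
1       758     152    Vic  personal             763
group by purpose, min of amount:
purpose
home         55
personal    152
Name: amount, dtype: int64
Then the value at index 'personal': 152

152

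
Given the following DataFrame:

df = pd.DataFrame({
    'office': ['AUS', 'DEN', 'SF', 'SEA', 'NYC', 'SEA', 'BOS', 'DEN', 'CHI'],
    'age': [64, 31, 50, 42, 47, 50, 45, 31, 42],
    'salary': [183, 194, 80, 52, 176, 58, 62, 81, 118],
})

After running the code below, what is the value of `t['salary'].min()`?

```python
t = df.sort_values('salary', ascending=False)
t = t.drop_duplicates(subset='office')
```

sort by salary descending:
  office  age  salary
1    DEN   31     194
0    AUS   64     183
4    NYC   47     176
8    CHI   42     118
7    DEN   31      81
2     SF   50      80
6    BOS   45      62
5    SEA   50      58
3    SEA   42      52
drop duplicate office (keep=first):
  office  age  salary
1    DEN   31     194
0    AUS   64     183
4    NYC   47     176
8    CHI   42     118
2     SF   50      80
6    BOS   45      62
5    SEA   50      58
Reading off the min of column 'salary', we get 58.

58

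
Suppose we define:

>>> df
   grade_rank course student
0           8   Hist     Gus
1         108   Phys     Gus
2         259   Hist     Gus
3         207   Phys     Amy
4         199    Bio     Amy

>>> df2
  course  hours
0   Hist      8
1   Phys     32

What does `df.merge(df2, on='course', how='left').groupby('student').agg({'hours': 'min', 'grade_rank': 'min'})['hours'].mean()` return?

20.0

merge on 'course' (how='left') → 5 rows:
   grade_rank course student  hours
0           8   Hist     Gus    8.0
1         108   Phys     Gus   32.0
2         259   Hist     Gus    8.0
3         207   Phys     Amy   32.0
4         199    Bio     Amy    NaN
group by student: min(hours), min(grade_rank):
         hours  grade_rank
student                   
Amy       32.0         199
Gus        8.0           8
The mean of column 'hours' is 20.0.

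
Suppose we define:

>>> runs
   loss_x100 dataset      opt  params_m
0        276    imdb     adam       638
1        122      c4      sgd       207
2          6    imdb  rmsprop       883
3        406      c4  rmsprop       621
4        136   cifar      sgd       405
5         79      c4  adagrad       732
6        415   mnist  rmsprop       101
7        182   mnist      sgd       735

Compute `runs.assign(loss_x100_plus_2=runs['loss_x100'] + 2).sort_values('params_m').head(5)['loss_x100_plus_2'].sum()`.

1365

add column loss_x100_plus_2 = runs['loss_x100'] + 2:
   loss_x100 dataset      opt  params_m  loss_x100_plus_2
0        276    imdb     adam       638               278
1        122      c4      sgd       207               124
2          6    imdb  rmsprop       883                 8
3        406      c4  rmsprop       621               408
4        136   cifar      sgd       405               138
5         79      c4  adagrad       732                81
6        415   mnist  rmsprop       101               417
7        182   mnist      sgd       735               184
sort by params_m:
   loss_x100 dataset      opt  params_m  loss_x100_plus_2
6        415   mnist  rmsprop       101               417
1        122      c4      sgd       207               124
4        136   cifar      sgd       405               138
3        406      c4  rmsprop       621               408
0        276    imdb     adam       638               278
5         79      c4  adagrad       732                81
7        182   mnist      sgd       735               184
2          6    imdb  rmsprop       883                 8
take first 5 rows:
   loss_x100 dataset      opt  params_m  loss_x100_plus_2
6        415   mnist  rmsprop       101               417
1        122      c4      sgd       207               124
4        136   cifar      sgd       405               138
3        406      c4  rmsprop       621               408
0        276    imdb     adam       638               278
Reading off the sum of column 'loss_x100_plus_2', we get 1365.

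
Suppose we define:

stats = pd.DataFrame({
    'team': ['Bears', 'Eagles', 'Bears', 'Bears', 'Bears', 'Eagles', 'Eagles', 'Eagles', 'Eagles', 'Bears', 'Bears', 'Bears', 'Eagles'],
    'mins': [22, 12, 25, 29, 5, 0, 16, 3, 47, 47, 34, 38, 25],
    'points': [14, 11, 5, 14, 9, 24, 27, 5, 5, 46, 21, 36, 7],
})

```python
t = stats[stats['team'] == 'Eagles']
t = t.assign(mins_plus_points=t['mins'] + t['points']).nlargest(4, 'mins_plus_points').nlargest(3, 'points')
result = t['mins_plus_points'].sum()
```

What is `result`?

99

filter rows where team == 'Eagles':
      team  mins  points
1   Eagles    12      11
5   Eagles     0      24
6   Eagles    16      27
7   Eagles     3       5
8   Eagles    47       5
12  Eagles    25       7
add column mins_plus_points = t['mins'] + t['points']:
      team  mins  points  mins_plus_points
1   Eagles    12      11                23
5   Eagles     0      24                24
6   Eagles    16      27                43
7   Eagles     3       5                 8
8   Eagles    47       5                52
12  Eagles    25       7                32
take 4 rows with largest mins_plus_points:
      team  mins  points  mins_plus_points
8   Eagles    47       5                52
6   Eagles    16      27                43
12  Eagles    25       7                32
5   Eagles     0      24                24
take 3 rows with largest points:
      team  mins  points  mins_plus_points
6   Eagles    16      27                43
5   Eagles     0      24                24
12  Eagles    25       7                32
Then the sum of column 'mins_plus_points': 99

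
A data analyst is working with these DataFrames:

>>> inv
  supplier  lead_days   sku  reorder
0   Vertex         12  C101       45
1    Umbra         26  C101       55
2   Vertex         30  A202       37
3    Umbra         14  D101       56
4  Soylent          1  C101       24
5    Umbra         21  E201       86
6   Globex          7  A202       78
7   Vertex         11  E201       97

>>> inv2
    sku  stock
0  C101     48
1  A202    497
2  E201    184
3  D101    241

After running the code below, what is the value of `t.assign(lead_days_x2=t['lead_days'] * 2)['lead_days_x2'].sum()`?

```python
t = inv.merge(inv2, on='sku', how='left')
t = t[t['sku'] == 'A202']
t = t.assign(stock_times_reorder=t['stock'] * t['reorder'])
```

74

merge on 'sku' (how='left') → 8 rows:
  supplier  lead_days   sku  reorder  stock
0   Vertex         12  C101       45     48
1    Umbra         26  C101       55     48
2   Vertex         30  A202       37    497
3    Umbra         14  D101       56    241
4  Soylent          1  C101       24     48
5    Umbra         21  E201       86    184
6   Globex          7  A202       78    497
7   Vertex         11  E201       97    184
filter rows where sku == 'A202':
  supplier  lead_days   sku  reorder  stock
2   Vertex         30  A202       37    497
6   Globex          7  A202       78    497
add column stock_times_reorder = t['stock'] * t['reorder']:
  supplier  lead_days   sku  reorder  stock  stock_times_reorder
2   Vertex         30  A202       37    497                18389
6   Globex          7  A202       78    497                38766
add column lead_days_x2 = t['lead_days'] * 2:
  supplier  lead_days   sku  reorder  stock  stock_times_reorder  lead_days_x2
2   Vertex         30  A202       37    497                18389            60
6   Globex          7  A202       78    497                38766            14
Reading off the sum of column 'lead_days_x2', we get 74.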